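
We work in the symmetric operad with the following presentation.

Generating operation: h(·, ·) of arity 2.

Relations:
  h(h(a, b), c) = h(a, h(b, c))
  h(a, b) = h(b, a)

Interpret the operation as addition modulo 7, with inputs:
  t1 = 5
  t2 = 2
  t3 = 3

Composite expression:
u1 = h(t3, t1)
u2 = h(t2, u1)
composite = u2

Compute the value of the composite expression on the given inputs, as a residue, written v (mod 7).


3 (mod 7)

h(t3, t1) = 1
h(t2, h(t3, t1)) = 3


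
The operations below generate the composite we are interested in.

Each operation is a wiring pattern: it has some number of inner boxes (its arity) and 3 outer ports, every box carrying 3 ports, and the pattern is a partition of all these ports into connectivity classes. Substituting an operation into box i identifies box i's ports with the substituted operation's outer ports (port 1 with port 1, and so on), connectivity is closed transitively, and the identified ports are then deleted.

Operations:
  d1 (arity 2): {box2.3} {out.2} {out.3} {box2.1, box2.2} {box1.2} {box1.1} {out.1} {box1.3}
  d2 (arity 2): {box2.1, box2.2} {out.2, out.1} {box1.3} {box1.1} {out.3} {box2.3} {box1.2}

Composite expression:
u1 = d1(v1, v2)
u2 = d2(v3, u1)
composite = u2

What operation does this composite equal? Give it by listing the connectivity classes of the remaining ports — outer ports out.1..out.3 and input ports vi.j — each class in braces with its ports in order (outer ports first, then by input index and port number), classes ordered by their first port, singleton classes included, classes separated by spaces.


Substituting into d2 glues patterns; closure does the rest.
stage d1: inputs (v1, v2), connectivity {out.1} {out.2} {out.3} {v1.1} {v1.2} {v1.3} {v2.1, v2.2} {v2.3}, out.j its boundary
stage d2: inputs (v3, v1, v2), connectivity {out.1, out.2} {out.3} {v1.1} {v1.2} {v1.3} {v2.1, v2.2} {v2.3} {v3.1} {v3.2} {v3.3}, out.j its boundary

{out.1, out.2} {out.3} {v1.1} {v1.2} {v1.3} {v2.1, v2.2} {v2.3} {v3.1} {v3.2} {v3.3}


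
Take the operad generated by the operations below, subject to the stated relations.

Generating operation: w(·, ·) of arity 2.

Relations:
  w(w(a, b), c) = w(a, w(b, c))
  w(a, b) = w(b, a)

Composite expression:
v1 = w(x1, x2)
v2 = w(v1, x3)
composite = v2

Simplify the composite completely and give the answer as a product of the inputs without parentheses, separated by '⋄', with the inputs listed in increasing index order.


x1 ⋄ x2 ⋄ x3

Both nesting and order wash out for w; what remains is which x's occur.
w(x1, x2) spells out as x1 ⋄ x2
w(w(x1, x2), x3) spells out as x1 ⋄ x2 ⋄ x3
the factors in increasing index order: x1 ⋄ x2 ⋄ x3


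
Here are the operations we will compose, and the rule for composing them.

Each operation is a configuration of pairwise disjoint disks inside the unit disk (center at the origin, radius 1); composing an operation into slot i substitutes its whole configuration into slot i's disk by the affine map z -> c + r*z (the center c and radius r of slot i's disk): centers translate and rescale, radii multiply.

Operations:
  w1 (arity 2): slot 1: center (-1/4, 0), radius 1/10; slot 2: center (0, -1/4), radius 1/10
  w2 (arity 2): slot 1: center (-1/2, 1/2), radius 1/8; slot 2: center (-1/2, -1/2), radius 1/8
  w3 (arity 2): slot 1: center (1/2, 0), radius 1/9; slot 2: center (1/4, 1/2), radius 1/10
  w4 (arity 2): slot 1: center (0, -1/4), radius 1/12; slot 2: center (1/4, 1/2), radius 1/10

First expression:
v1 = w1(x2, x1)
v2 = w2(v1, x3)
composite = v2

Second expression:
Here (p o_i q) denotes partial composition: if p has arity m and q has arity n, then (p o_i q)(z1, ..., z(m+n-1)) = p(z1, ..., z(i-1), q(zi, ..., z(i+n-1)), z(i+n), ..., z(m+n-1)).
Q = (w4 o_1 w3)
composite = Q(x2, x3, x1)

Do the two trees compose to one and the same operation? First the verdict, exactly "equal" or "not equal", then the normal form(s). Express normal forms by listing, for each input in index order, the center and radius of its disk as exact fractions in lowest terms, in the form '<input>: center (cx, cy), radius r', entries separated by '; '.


The first expression, normalized: x1: center (-1/2, 15/32), radius 1/80; x2: center (-17/32, 1/2), radius 1/80; x3: center (-1/2, -1/2), radius 1/8
The second expression, normalized: x1: center (1/4, 1/2), radius 1/10; x2: center (1/24, -1/4), radius 1/108; x3: center (1/48, -5/24), radius 1/120
Distinct normal forms: not equal.

not equal; the first gives x1: center (-1/2, 15/32), radius 1/80; x2: center (-17/32, 1/2), radius 1/80; x3: center (-1/2, -1/2), radius 1/8 and the second x1: center (1/4, 1/2), radius 1/10; x2: center (1/24, -1/4), radius 1/108; x3: center (1/48, -5/24), radius 1/120


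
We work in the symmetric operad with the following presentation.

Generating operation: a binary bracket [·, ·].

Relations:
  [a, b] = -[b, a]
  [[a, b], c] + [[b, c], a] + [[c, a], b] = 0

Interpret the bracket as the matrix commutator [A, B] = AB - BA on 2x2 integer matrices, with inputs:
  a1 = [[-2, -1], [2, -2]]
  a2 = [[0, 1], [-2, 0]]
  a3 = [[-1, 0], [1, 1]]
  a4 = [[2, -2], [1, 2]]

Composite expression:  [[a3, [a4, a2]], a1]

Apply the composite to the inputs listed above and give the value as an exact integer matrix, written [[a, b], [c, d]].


[[6, 0], [0, -6]]


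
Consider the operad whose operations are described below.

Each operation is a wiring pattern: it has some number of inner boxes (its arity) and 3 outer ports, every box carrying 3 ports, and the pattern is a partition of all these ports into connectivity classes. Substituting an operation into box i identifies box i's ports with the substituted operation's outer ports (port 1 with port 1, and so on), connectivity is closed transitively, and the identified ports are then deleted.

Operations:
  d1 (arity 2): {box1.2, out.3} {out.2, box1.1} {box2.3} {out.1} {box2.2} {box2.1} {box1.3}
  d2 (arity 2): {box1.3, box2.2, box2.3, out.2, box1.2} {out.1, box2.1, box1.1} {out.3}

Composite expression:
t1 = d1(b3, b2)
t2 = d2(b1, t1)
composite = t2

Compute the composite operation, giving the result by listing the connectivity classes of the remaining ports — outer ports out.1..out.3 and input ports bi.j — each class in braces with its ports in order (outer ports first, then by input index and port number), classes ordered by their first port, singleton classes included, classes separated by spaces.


Treat the ports identified at d2 as solder joints: merge, then drop.
the subtree at d1 composes to {out.1} {out.2, b3.1} {out.3, b3.2} {b2.1} {b2.2} {b2.3} {b3.3} on (b3, b2); out.j = own outer ports
the subtree at d2 composes to {out.1, b1.1} {out.2, b1.2, b1.3, b3.1, b3.2} {out.3} {b2.1} {b2.2} {b2.3} {b3.3} on (b1, b3, b2); out.j = own outer ports

{out.1, b1.1} {out.2, b1.2, b1.3, b3.1, b3.2} {out.3} {b2.1} {b2.2} {b2.3} {b3.3}


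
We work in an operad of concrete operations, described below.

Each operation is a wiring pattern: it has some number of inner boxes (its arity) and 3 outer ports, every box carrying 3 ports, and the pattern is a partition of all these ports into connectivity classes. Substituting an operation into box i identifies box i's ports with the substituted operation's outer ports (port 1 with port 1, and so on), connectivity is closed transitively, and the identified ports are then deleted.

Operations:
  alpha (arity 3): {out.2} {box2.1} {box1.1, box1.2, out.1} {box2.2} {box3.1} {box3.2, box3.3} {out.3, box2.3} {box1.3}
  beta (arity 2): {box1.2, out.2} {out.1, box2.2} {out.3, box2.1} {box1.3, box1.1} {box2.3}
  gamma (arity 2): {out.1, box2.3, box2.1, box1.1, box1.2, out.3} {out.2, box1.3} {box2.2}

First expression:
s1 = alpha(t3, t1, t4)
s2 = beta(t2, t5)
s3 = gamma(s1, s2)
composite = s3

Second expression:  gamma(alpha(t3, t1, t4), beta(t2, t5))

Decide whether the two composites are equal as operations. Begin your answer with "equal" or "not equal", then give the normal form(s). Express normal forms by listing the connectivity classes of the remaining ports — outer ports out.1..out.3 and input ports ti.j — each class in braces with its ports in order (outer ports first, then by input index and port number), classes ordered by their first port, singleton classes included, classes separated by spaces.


In normal form, the first expression is {out.1, out.3, t3.1, t3.2, t5.1, t5.2} {out.2, t1.3} {t1.1} {t1.2} {t2.1, t2.3} {t2.2} {t3.3} {t4.1} {t4.2, t4.3} {t5.3}
In normal form, the second expression is {out.1, out.3, t3.1, t3.2, t5.1, t5.2} {out.2, t1.3} {t1.1} {t1.2} {t2.1, t2.3} {t2.2} {t3.3} {t4.1} {t4.2, t4.3} {t5.3}
Both agree, so they are equal.

equal; the common form is {out.1, out.3, t3.1, t3.2, t5.1, t5.2} {out.2, t1.3} {t1.1} {t1.2} {t2.1, t2.3} {t2.2} {t3.3} {t4.1} {t4.2, t4.3} {t5.3}


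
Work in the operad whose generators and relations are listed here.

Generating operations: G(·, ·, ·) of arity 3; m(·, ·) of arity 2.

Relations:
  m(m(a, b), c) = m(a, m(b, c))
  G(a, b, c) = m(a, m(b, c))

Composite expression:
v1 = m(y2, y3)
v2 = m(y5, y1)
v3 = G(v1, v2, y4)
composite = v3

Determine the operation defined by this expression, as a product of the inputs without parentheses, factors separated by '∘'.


y2 ∘ y3 ∘ y5 ∘ y1 ∘ y4

Associativity of G dissolves the nesting; only the y-input order survives.
m(y2, y3) collapses to y2 ∘ y3
m(y5, y1) collapses to y5 ∘ y1
G(m(y2, y3), m(y5, y1), y4) collapses to y2 ∘ y3 ∘ y5 ∘ y1 ∘ y4


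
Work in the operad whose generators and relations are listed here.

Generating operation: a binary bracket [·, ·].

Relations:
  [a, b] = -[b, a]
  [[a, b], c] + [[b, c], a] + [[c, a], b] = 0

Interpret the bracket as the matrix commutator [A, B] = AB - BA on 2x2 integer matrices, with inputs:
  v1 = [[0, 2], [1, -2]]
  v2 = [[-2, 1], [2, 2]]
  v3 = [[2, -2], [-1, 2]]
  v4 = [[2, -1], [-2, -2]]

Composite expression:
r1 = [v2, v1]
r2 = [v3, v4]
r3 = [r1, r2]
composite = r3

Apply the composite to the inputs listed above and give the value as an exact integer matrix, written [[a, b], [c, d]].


[[-24, 12], [24, 24]]

[v2, v1] = [[-3, -10], [8, 3]]
[v3, v4] = [[3, 8], [-4, -3]]
[[v2, v1], [v3, v4]] = [[-24, 12], [24, 24]]


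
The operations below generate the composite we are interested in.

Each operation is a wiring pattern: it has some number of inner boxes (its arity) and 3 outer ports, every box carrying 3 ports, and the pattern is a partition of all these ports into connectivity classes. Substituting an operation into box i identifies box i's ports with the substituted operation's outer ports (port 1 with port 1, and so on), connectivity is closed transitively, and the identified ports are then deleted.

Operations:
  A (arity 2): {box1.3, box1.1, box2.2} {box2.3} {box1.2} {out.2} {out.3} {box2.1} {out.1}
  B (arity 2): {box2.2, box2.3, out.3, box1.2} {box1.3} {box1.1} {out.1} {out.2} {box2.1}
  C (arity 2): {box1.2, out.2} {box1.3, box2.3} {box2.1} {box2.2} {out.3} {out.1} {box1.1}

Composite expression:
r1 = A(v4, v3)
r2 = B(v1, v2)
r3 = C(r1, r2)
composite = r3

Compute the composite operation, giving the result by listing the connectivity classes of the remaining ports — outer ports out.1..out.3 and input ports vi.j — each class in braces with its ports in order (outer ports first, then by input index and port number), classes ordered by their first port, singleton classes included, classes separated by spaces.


{out.1} {out.2} {out.3} {v1.1} {v1.2, v2.2, v2.3} {v1.3} {v2.1} {v3.1} {v3.2, v4.1, v4.3} {v3.3} {v4.2}


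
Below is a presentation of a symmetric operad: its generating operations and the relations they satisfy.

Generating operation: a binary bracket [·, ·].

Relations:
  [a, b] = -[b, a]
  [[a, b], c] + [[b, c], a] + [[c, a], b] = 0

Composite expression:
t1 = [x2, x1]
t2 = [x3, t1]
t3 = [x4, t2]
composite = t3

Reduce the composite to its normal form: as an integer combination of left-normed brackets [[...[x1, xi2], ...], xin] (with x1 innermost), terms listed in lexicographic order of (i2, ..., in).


-[[[x1, x2], x3], x4]

Expand each bracket as ab - ba; the x1-initial words give the coefficients.
Composite bracket: [x4, [x3, [x2, x1]]]
Under [a, b] = ab - ba we get 8 signed associative words (2^3 = 8).
The x1-initial words carry the normal form:
  the word x1x2x3x4 carries sign -1 and contributes -[[[x1, x2], x3], x4]


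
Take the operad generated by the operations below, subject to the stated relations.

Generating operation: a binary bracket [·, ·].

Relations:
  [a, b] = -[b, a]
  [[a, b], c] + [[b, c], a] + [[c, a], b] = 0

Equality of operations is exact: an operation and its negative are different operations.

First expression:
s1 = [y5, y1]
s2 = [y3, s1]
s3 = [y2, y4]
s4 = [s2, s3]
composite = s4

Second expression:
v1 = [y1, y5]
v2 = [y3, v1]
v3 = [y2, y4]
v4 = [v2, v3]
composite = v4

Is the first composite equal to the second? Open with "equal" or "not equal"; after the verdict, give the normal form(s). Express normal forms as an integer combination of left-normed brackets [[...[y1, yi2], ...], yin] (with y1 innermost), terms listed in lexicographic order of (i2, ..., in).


not equal — first [[[[y1, y5], y3], y2], y4] - [[[[y1, y5], y3], y4], y2], second -[[[[y1, y5], y3], y2], y4] + [[[[y1, y5], y3], y4], y2]

Normal form of the first expression: [[[[y1, y5], y3], y2], y4] - [[[[y1, y5], y3], y4], y2]
Normal form of the second expression: -[[[[y1, y5], y3], y2], y4] + [[[[y1, y5], y3], y4], y2]
They disagree, so not equal.


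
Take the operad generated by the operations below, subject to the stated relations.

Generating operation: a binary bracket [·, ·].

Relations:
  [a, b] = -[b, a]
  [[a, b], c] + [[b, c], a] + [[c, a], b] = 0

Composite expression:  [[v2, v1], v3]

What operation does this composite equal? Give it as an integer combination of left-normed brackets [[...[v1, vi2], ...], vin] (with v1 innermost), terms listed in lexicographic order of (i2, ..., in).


In the tensor algebra, words opening v1 carry the v1-anchored form.
Composite bracket: [[v2, v1], v3]
Under [a, b] = ab - ba we get 4 signed associative words (2^2 = 4).
Only words starting with v1 matter:
  from v1v2v3, sign -1: term -[[v1, v2], v3]

-[[v1, v2], v3]


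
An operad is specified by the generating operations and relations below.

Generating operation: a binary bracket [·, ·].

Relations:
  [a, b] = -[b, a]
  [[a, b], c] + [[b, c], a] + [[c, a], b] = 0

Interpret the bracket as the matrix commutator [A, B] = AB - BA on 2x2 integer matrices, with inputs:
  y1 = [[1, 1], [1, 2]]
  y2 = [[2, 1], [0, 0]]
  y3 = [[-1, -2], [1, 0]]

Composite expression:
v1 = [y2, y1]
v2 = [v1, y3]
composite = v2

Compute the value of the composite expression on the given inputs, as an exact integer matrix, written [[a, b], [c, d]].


[[-1, -1], [0, 1]]

[y2, y1] = [[1, 3], [-2, -1]]
[[y2, y1], y3] = [[-1, -1], [0, 1]]


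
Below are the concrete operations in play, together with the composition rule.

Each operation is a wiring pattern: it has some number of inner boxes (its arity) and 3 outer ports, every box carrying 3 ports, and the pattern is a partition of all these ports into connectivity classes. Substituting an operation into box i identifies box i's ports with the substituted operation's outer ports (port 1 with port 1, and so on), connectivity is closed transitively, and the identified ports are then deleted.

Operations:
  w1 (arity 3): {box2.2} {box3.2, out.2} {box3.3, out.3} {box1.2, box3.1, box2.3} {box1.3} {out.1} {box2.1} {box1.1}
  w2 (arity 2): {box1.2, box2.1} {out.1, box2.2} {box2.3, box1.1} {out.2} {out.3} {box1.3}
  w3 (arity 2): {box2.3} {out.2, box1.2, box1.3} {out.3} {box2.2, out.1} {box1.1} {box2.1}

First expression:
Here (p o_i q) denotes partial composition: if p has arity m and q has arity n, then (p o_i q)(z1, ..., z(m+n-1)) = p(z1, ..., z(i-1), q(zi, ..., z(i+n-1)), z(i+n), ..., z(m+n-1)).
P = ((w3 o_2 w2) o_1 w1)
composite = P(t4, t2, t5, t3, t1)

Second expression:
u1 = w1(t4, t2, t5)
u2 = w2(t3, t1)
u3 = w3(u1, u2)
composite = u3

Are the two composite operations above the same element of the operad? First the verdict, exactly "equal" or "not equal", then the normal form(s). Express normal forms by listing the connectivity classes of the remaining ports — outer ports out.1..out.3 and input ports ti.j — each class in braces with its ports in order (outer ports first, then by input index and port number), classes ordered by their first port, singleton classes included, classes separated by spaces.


equal; the common form is {out.1} {out.2, t5.2, t5.3} {out.3} {t1.1, t3.2} {t1.2} {t1.3, t3.1} {t2.1} {t2.2} {t2.3, t4.2, t5.1} {t3.3} {t4.1} {t4.3}

In normal form, the first expression is {out.1} {out.2, t5.2, t5.3} {out.3} {t1.1, t3.2} {t1.2} {t1.3, t3.1} {t2.1} {t2.2} {t2.3, t4.2, t5.1} {t3.3} {t4.1} {t4.3}
In normal form, the second expression is {out.1} {out.2, t5.2, t5.3} {out.3} {t1.1, t3.2} {t1.2} {t1.3, t3.1} {t2.1} {t2.2} {t2.3, t4.2, t5.1} {t3.3} {t4.1} {t4.3}
The normal forms match — equal.


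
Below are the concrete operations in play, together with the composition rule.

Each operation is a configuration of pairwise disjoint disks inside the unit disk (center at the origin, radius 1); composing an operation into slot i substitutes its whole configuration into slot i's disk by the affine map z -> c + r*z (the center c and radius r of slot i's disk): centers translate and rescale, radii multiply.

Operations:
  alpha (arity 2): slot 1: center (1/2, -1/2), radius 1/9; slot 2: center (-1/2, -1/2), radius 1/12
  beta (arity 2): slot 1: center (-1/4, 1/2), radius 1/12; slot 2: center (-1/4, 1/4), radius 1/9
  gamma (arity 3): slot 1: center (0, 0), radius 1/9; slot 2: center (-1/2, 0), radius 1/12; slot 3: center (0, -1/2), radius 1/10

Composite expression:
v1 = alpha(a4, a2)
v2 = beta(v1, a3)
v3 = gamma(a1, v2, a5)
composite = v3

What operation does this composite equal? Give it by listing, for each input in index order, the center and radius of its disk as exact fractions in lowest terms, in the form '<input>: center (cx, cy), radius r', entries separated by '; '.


a1: center (0, 0), radius 1/9; a2: center (-151/288, 11/288), radius 1/1728; a3: center (-25/48, 1/48), radius 1/108; a4: center (-149/288, 11/288), radius 1/1296; a5: center (0, -1/2), radius 1/10

Below gamma, radii multiply path by path; the a-disk centers shift.
input a1: applying the 1 nested substitution gives center (0, 0), radius 1/9
input a4: applying the 3 nested substitutions gives center (-149/288, 11/288), radius 1/1296
input a2: applying the 3 nested substitutions gives center (-151/288, 11/288), radius 1/1728
input a3: applying the 2 nested substitutions gives center (-25/48, 1/48), radius 1/108
input a5: applying the 1 nested substitution gives center (0, -1/2), radius 1/10


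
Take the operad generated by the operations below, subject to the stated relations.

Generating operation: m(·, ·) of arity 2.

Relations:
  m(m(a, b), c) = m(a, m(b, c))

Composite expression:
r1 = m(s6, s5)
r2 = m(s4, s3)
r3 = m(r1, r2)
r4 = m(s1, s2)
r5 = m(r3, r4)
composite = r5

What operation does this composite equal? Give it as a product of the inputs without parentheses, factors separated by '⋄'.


s6 ⋄ s5 ⋄ s4 ⋄ s3 ⋄ s1 ⋄ s2

Under associativity of m, the answer is the s's in reading order.
m(s6, s5) collapses to s6 ⋄ s5
m(s4, s3) collapses to s4 ⋄ s3
m(m(s6, s5), m(s4, s3)) collapses to s6 ⋄ s5 ⋄ s4 ⋄ s3
m(s1, s2) collapses to s1 ⋄ s2
m(m(m(s6, s5), m(s4, s3)), m(s1, s2)) collapses to s6 ⋄ s5 ⋄ s4 ⋄ s3 ⋄ s1 ⋄ s2


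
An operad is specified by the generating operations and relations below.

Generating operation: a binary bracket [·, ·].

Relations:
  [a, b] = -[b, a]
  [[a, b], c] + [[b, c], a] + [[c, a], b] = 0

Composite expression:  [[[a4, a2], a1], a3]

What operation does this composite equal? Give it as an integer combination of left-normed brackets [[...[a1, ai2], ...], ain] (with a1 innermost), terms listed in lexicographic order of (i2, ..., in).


[[[a1, a2], a4], a3] - [[[a1, a4], a2], a3]

A multilinear Lie element is pinned by a1-initial words (a1 innermost).
Composite bracket: [[[a4, a2], a1], a3]
Under [a, b] = ab - ba we get 8 signed associative words (2^3 = 8).
Only words starting with a1 matter:
  word a1a2a4a3 has sign +1, contributing +[[[a1, a2], a4], a3]
  word a1a4a2a3 has sign -1, contributing -[[[a1, a4], a2], a3]


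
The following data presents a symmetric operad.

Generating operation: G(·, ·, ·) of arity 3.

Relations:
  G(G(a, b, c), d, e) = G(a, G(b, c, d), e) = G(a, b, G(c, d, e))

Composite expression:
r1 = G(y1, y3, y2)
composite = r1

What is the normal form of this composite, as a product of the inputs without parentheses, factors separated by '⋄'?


Associativity of G dissolves the nesting; only the y-input order survives.
G(y1, y3, y2) collapses to y1 ⋄ y3 ⋄ y2

y1 ⋄ y3 ⋄ y2


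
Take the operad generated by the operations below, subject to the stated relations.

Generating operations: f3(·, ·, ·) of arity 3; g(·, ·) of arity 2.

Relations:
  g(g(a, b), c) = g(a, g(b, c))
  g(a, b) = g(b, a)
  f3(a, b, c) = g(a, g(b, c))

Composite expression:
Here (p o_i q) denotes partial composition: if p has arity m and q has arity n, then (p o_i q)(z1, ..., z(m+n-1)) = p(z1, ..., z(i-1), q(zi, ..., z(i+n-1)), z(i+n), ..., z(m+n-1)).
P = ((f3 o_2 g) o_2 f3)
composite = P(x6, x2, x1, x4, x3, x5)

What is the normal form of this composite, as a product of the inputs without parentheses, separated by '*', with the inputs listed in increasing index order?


Any arrangement under f3 is one operation, so sort the x-inputs.
f3(x2, x1, x4) collapses to x2 * x1 * x4
g(f3(x2, x1, x4), x3) collapses to x2 * x1 * x4 * x3
f3(x6, g(f3(x2, x1, x4), x3), x5) collapses to x6 * x2 * x1 * x4 * x3 * x5
commutativity sorts the factors: x1 * x2 * x3 * x4 * x5 * x6

x1 * x2 * x3 * x4 * x5 * x6


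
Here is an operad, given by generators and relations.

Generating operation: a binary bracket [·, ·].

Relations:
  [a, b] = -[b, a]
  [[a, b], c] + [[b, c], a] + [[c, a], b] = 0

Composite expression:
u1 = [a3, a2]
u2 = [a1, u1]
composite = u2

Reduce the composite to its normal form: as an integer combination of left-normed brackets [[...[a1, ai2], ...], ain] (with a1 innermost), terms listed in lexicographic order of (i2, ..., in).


-[[a1, a2], a3] + [[a1, a3], a2]

Expand each bracket as ab - ba; the a1-initial words give the coefficients.
Composite bracket: [a1, [a3, a2]]
Each bracket splits as ab - ba, giving 4 signed words (2^2 = 4).
Keep just the words that open with a1:
  a1a2a3 appears with sign -1, giving the term -[[a1, a2], a3]
  a1a3a2 appears with sign +1, giving the term +[[a1, a3], a2]


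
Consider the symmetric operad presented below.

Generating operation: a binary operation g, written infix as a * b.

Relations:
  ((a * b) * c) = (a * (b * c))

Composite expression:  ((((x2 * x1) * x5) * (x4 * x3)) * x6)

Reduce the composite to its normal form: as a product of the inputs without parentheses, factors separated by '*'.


x2 * x1 * x5 * x4 * x3 * x6


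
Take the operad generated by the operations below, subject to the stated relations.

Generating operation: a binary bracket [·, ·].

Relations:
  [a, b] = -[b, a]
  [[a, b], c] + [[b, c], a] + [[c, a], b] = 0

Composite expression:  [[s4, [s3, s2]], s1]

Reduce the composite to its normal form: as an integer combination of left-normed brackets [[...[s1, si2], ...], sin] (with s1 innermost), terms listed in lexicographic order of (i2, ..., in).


-[[[s1, s2], s3], s4] + [[[s1, s3], s2], s4] + [[[s1, s4], s2], s3] - [[[s1, s4], s3], s2]

Expand each bracket as ab - ba; the s1-initial words give the coefficients.
Composite bracket: [[s4, [s3, s2]], s1]
Full expansion: 8 signed words from ab - ba (2^3 = 8).
Coefficients come from the s1-initial words:
  the word s1s2s3s4 carries sign -1 and contributes -[[[s1, s2], s3], s4]
  the word s1s3s2s4 carries sign +1 and contributes +[[[s1, s3], s2], s4]
  the word s1s4s2s3 carries sign +1 and contributes +[[[s1, s4], s2], s3]
  the word s1s4s3s2 carries sign -1 and contributes -[[[s1, s4], s3], s2]


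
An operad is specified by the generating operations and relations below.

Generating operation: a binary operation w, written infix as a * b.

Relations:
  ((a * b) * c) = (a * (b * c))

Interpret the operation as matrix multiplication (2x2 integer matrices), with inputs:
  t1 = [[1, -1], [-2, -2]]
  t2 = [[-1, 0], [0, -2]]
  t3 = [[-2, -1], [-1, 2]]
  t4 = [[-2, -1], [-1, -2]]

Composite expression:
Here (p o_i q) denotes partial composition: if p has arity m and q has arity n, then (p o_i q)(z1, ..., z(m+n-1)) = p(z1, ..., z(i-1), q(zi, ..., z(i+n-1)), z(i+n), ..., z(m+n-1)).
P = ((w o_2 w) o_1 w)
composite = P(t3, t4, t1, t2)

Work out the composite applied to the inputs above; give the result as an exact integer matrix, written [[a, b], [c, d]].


(t3 * t4) = [[5, 4], [0, -3]]
(t1 * t2) = [[-1, 2], [2, 4]]
((t3 * t4) * (t1 * t2)) = [[3, 26], [-6, -12]]

[[3, 26], [-6, -12]]


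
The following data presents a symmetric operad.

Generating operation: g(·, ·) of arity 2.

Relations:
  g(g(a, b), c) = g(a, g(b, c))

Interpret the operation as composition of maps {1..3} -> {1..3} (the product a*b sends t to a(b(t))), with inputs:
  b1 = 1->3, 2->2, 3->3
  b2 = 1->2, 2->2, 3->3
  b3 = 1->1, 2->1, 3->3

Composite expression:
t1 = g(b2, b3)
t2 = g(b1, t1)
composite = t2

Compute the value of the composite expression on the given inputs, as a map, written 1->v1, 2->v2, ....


1->2, 2->2, 3->3

g(b2, b3) = 1->2, 2->2, 3->3
g(b1, g(b2, b3)) = 1->2, 2->2, 3->3


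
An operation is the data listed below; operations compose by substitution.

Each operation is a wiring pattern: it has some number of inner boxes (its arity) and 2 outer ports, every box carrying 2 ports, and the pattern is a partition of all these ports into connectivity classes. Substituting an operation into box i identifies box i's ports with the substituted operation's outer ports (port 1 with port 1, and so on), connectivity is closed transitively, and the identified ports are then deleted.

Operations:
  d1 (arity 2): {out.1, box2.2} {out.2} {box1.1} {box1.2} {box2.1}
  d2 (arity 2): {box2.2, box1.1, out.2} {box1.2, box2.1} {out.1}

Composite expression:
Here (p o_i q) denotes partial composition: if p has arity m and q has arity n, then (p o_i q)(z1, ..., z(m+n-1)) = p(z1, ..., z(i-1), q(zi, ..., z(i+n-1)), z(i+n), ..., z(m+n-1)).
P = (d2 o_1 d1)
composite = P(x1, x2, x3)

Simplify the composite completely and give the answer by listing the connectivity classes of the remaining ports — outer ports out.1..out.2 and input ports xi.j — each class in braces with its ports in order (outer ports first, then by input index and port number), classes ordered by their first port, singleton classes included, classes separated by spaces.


{out.1} {out.2, x2.2, x3.2} {x1.1} {x1.2} {x2.1} {x3.1}

After gluing at d2, chains via deleted ports link the x-ports.
through d1, on inputs (x1, x2): {out.1, x2.2} {out.2} {x1.1} {x1.2} {x2.1} (out.j = stage outer ports)
through d2, on inputs (x1, x2, x3): {out.1} {out.2, x2.2, x3.2} {x1.1} {x1.2} {x2.1} {x3.1} (out.j = stage outer ports)


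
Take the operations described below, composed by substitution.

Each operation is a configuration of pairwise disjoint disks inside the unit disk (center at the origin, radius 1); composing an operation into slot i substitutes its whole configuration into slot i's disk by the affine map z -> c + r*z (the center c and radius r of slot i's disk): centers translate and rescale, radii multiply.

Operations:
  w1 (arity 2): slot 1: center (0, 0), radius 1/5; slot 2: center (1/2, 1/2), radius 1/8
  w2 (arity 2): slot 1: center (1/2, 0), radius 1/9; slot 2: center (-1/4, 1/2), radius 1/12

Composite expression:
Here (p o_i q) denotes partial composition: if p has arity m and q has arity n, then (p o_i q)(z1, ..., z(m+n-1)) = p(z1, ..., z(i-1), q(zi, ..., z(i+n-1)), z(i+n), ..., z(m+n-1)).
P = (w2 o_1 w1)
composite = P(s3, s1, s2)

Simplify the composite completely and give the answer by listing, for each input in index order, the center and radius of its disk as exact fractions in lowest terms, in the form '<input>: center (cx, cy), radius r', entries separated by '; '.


Only the slot chain above each s matters under w2; compose those maps.
input s3: composing its 2 substitution steps yields center (1/2, 0), radius 1/45
input s1: composing its 2 substitution steps yields center (5/9, 1/18), radius 1/72
input s2: composing its 1 substitution step yields center (-1/4, 1/2), radius 1/12

s1: center (5/9, 1/18), radius 1/72; s2: center (-1/4, 1/2), radius 1/12; s3: center (1/2, 0), radius 1/45


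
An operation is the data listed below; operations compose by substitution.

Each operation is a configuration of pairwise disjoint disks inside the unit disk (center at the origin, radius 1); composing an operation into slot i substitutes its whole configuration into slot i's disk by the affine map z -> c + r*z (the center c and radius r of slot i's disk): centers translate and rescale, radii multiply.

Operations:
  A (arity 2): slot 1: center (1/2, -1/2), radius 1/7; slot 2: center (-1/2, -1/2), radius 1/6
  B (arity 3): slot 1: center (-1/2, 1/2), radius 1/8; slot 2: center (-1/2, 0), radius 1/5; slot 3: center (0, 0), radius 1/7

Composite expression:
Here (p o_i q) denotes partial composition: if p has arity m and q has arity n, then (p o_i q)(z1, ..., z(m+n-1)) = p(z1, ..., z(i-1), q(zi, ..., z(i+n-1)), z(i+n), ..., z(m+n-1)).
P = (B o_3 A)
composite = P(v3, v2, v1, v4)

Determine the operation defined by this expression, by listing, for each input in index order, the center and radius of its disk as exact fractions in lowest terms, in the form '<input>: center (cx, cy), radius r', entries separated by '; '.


Nesting under B composes maps z -> c + r*z down each v-path.
tracing v3 down its 1-map path: center (-1/2, 1/2), radius 1/8
tracing v2 down its 1-map path: center (-1/2, 0), radius 1/5
tracing v1 down its 2-map path: center (1/14, -1/14), radius 1/49
tracing v4 down its 2-map path: center (-1/14, -1/14), radius 1/42

v1: center (1/14, -1/14), radius 1/49; v2: center (-1/2, 0), radius 1/5; v3: center (-1/2, 1/2), radius 1/8; v4: center (-1/14, -1/14), radius 1/42


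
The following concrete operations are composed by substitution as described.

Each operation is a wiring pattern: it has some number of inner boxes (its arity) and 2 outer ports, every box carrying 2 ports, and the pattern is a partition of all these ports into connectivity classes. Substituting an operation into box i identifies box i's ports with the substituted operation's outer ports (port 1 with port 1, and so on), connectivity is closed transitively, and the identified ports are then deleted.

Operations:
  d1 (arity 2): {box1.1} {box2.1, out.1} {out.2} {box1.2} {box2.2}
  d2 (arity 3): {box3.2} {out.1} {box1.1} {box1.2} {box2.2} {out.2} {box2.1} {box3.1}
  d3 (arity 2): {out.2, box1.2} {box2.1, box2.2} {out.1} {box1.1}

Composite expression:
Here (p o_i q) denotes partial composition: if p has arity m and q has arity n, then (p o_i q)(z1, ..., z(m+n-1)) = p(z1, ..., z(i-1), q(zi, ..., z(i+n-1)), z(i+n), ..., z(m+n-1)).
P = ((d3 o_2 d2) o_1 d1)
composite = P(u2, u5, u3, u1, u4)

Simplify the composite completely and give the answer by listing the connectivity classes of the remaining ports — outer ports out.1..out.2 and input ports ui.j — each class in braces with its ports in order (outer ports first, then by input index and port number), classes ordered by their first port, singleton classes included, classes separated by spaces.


{out.1} {out.2} {u1.1} {u1.2} {u2.1} {u2.2} {u3.1} {u3.2} {u4.1} {u4.2} {u5.1} {u5.2}

Treat the ports identified at d3 as solder joints: merge, then drop.
the subtree at d1 composes to {out.1, u5.1} {out.2} {u2.1} {u2.2} {u5.2} on (u2, u5); out.j = own outer ports
the subtree at d2 composes to {out.1} {out.2} {u1.1} {u1.2} {u3.1} {u3.2} {u4.1} {u4.2} on (u3, u1, u4); out.j = own outer ports
the subtree at d3 composes to {out.1} {out.2} {u1.1} {u1.2} {u2.1} {u2.2} {u3.1} {u3.2} {u4.1} {u4.2} {u5.1} {u5.2} on (u2, u5, u3, u1, u4); out.j = own outer ports


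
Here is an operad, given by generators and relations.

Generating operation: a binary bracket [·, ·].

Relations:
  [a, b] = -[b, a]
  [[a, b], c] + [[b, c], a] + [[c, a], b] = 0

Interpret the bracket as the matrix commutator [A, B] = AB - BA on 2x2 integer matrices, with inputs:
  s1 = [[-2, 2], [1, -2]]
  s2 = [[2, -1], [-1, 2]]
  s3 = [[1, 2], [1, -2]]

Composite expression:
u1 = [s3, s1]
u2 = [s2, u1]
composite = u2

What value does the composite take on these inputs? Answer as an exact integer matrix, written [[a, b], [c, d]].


[[9, 0], [0, -9]]


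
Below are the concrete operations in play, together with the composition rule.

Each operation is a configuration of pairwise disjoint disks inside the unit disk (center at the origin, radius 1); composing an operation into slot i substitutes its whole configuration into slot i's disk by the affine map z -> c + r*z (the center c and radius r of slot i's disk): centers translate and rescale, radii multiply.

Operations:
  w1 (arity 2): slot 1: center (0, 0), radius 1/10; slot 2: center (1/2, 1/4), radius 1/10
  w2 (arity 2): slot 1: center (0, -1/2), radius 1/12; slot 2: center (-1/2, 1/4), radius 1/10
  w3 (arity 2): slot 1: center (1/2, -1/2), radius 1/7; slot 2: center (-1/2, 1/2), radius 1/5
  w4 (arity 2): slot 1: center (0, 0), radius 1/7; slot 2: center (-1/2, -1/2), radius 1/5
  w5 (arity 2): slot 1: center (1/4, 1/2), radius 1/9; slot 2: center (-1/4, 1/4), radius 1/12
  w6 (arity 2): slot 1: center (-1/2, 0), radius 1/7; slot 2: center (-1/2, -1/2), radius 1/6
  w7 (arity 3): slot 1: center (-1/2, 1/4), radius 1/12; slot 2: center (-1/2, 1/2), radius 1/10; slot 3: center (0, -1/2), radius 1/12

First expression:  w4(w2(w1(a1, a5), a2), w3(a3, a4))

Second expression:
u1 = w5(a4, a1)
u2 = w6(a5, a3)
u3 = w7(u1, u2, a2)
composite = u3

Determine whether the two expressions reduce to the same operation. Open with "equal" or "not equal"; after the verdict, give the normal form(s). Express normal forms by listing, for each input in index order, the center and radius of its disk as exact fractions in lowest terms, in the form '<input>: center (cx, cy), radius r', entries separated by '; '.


not equal; first: a1: center (0, -1/14), radius 1/840; a2: center (-1/14, 1/28), radius 1/70; a3: center (-2/5, -3/5), radius 1/35; a4: center (-3/5, -2/5), radius 1/25; a5: center (1/168, -23/336), radius 1/840; second: a1: center (-25/48, 13/48), radius 1/144; a2: center (0, -1/2), radius 1/12; a3: center (-11/20, 9/20), radius 1/60; a4: center (-23/48, 7/24), radius 1/108; a5: center (-11/20, 1/2), radius 1/70

Reducing the first expression gives a1: center (0, -1/14), radius 1/840; a2: center (-1/14, 1/28), radius 1/70; a3: center (-2/5, -3/5), radius 1/35; a4: center (-3/5, -2/5), radius 1/25; a5: center (1/168, -23/336), radius 1/840
Reducing the second expression gives a1: center (-25/48, 13/48), radius 1/144; a2: center (0, -1/2), radius 1/12; a3: center (-11/20, 9/20), radius 1/60; a4: center (-23/48, 7/24), radius 1/108; a5: center (-11/20, 1/2), radius 1/70
Distinct normal forms: not equal.


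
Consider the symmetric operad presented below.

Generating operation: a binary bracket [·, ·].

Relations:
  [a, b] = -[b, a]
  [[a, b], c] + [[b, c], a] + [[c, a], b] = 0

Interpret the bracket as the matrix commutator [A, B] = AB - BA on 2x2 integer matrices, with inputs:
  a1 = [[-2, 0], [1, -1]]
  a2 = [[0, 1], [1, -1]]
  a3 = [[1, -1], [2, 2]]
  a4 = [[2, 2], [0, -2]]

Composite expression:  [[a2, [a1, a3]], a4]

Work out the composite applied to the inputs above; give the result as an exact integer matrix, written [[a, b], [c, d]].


[[-2, 4], [4, 2]]

[a1, a3] = [[1, 1], [1, -1]]
[a2, [a1, a3]] = [[0, -1], [1, 0]]
[[a2, [a1, a3]], a4] = [[-2, 4], [4, 2]]


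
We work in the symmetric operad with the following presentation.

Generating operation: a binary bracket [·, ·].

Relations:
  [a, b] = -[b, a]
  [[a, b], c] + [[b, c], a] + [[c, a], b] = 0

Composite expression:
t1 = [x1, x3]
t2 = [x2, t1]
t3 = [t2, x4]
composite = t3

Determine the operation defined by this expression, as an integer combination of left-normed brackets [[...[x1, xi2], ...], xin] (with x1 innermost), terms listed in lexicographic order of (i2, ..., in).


-[[[x1, x3], x2], x4]

Left-normed coefficients sit on the x1-initial expansion words.
Composite bracket: [[x2, [x1, x3]], x4]
Expanding via [a, b] = ab - ba: 8 signed words (2^3 = 8).
Only words starting with x1 matter:
  x1x3x2x4 appears with sign -1, giving the term -[[[x1, x3], x2], x4]


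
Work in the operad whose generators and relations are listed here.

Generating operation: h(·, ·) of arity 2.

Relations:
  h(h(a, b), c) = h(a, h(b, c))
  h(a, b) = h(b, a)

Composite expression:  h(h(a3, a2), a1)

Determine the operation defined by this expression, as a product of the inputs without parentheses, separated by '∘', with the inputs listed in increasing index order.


a1 ∘ a2 ∘ a3

Reordering under h is free, so list the a-inputs canonically.
h(a3, a2) unparenthesizes to a3 ∘ a2
h(h(a3, a2), a1) unparenthesizes to a3 ∘ a2 ∘ a1
rearranged into index order: a1 ∘ a2 ∘ a3


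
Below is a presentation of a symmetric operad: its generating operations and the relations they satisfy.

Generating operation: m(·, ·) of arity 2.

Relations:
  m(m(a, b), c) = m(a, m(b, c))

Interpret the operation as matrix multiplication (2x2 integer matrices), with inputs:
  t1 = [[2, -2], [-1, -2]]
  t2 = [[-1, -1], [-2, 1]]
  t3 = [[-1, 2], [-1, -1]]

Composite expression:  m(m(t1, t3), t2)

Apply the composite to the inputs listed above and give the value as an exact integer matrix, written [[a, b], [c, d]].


[[-12, 6], [-3, -3]]

m(t1, t3) = [[0, 6], [3, 0]]
m(m(t1, t3), t2) = [[-12, 6], [-3, -3]]


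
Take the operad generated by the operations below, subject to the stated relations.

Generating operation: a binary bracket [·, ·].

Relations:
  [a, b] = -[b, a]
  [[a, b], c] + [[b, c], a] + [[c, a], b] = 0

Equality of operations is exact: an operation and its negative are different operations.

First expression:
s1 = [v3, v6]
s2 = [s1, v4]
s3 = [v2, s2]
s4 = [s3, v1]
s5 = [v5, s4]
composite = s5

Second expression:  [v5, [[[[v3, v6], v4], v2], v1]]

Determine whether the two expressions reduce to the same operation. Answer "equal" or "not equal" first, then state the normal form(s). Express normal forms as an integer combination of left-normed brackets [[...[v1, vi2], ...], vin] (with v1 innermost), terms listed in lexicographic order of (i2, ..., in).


The first expression, normalized: [[[[[v1, v2], v3], v6], v4], v5] - [[[[[v1, v2], v4], v3], v6], v5] + [[[[[v1, v2], v4], v6], v3], v5] - [[[[[v1, v2], v6], v3], v4], v5] - [[[[[v1, v3], v6], v4], v2], v5] + [[[[[v1, v4], v3], v6], v2], v5] - [[[[[v1, v4], v6], v3], v2], v5] + [[[[[v1, v6], v3], v4], v2], v5]
The second expression, normalized: -[[[[[v1, v2], v3], v6], v4], v5] + [[[[[v1, v2], v4], v3], v6], v5] - [[[[[v1, v2], v4], v6], v3], v5] + [[[[[v1, v2], v6], v3], v4], v5] + [[[[[v1, v3], v6], v4], v2], v5] - [[[[[v1, v4], v3], v6], v2], v5] + [[[[[v1, v4], v6], v3], v2], v5] - [[[[[v1, v6], v3], v4], v2], v5]
Different reductions; not equal.

not equal — first [[[[[v1, v2], v3], v6], v4], v5] - [[[[[v1, v2], v4], v3], v6], v5] + [[[[[v1, v2], v4], v6], v3], v5] - [[[[[v1, v2], v6], v3], v4], v5] - [[[[[v1, v3], v6], v4], v2], v5] + [[[[[v1, v4], v3], v6], v2], v5] - [[[[[v1, v4], v6], v3], v2], v5] + [[[[[v1, v6], v3], v4], v2], v5], second -[[[[[v1, v2], v3], v6], v4], v5] + [[[[[v1, v2], v4], v3], v6], v5] - [[[[[v1, v2], v4], v6], v3], v5] + [[[[[v1, v2], v6], v3], v4], v5] + [[[[[v1, v3], v6], v4], v2], v5] - [[[[[v1, v4], v3], v6], v2], v5] + [[[[[v1, v4], v6], v3], v2], v5] - [[[[[v1, v6], v3], v4], v2], v5]


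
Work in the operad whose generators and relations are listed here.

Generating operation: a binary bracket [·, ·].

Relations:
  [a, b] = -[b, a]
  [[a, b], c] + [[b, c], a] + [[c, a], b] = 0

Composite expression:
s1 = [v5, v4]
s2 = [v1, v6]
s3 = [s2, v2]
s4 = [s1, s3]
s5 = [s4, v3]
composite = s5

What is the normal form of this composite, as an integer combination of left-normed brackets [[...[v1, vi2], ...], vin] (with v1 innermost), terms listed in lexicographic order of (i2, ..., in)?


[[[[[v1, v6], v2], v4], v5], v3] - [[[[[v1, v6], v2], v5], v4], v3]

Skip Jacobi rewriting: expand, keep v1-initial words, read off terms.
Composite bracket: [[[v5, v4], [[v1, v6], v2]], v3]
Under [a, b] = ab - ba we get 32 signed associative words (2^5 = 32).
Words beginning with v1 determine it all:
  v1v6v2v4v5v3 appears with sign +1, giving the term +[[[[[v1, v6], v2], v4], v5], v3]
  v1v6v2v5v4v3 appears with sign -1, giving the term -[[[[[v1, v6], v2], v5], v4], v3]
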